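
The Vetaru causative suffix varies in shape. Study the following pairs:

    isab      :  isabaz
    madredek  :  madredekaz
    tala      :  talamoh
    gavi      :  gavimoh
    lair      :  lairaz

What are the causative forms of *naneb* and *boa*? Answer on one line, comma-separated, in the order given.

The alternation tracks the final sound of the stem — -az when the stem ends in a consonant (*isab*, *madredek*, *lair*); -moh when the stem ends in a vowel (*tala*, *gavi*).
The final sound of *naneb* is /b/, which is a consonant, so the suffix is -az, giving *nanebaz*.
Since the final sound of *boa* is /a/ (a vowel), it takes -moh, giving *boamoh*.

nanebaz, boamoh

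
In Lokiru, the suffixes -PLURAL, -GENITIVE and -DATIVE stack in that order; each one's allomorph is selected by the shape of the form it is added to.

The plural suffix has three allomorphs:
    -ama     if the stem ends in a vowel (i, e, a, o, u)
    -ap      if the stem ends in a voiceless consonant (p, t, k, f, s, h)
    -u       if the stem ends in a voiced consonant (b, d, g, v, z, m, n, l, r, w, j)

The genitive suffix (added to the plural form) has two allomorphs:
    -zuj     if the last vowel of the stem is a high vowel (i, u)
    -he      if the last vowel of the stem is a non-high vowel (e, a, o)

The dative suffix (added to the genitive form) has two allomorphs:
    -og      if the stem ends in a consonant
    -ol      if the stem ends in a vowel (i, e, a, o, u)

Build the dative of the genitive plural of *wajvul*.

wajvuluzujog

Since the final sound of *wajvul* is /l/ (a voiced consonant), it takes -u, giving *wajvulu*.
The plural form *wajvulu*: last vowel = /u/, a high vowel → -zuj → *wajvuluzuj*.
Since the final sound of the genitive form *wajvuluzuj* is /j/ (a consonant), it takes -og, giving *wajvuluzujog*.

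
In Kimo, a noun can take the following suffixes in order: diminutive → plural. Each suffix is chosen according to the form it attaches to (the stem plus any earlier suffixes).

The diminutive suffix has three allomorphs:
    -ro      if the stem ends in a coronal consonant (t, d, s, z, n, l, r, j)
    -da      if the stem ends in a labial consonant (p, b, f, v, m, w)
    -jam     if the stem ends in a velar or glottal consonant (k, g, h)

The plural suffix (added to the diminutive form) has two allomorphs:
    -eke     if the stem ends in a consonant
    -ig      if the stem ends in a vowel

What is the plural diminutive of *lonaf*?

lonafdaig

*lonaf*: final consonant = /f/, labial → -da → *lonafda*.
The final sound of the diminutive form *lonafda* is /a/, which is a vowel, so the plural suffix is -ig, giving *lonafdaig*.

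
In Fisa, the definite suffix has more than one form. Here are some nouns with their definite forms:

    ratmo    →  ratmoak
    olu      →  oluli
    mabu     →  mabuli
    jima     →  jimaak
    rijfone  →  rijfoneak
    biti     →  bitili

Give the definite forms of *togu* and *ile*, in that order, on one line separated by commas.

toguli, ileak

The pattern is height harmony: -li when the last vowel of the stem is a high vowel (*olu*, *mabu*, *biti*); -ak when the last vowel of the stem is a non-high vowel (*ratmo*, *jima*, *rijfone*).
*togu* — last vowel /u/ (a high vowel) → -li → *toguli*.
*ile*: last vowel = /e/, a non-high vowel → -ak → *ileak*.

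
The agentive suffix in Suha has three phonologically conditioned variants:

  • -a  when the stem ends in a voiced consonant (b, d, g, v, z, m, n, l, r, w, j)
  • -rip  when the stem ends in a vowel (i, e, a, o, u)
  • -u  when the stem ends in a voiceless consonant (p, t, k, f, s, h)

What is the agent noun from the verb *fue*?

fuerip

*fue*: final sound = /e/, a vowel → -rip → *fuerip*.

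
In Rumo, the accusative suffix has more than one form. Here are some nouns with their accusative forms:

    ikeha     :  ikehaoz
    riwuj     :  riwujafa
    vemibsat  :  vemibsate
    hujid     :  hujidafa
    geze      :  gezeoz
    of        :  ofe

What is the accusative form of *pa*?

Looking at the final sound of each stem: -e when the stem ends in a voiceless consonant (*vemibsat*, *of*); -afa when the stem ends in a voiced consonant (*riwuj*, *hujid*); -oz when the stem ends in a vowel (*ikeha*, *geze*).
Since the final sound of *pa* is /a/ (a vowel), it takes -oz, giving *paoz*.

paoz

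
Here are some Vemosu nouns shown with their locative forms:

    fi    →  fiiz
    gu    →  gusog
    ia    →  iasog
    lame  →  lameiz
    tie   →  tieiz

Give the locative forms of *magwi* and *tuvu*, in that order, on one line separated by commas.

magwiiz, tuvusog

The suffix is conditioned by the last vowel: -iz when the last vowel of the stem is a front vowel (*fi*, *lame*, *tie*); -sog when the last vowel of the stem is a back vowel (*gu*, *ia*).
*magwi*: last vowel = /i/, a front vowel → -iz → *magwiiz*.
Since the last vowel of *tuvu* is /u/ (a back vowel), it takes -sog, giving *tuvusog*.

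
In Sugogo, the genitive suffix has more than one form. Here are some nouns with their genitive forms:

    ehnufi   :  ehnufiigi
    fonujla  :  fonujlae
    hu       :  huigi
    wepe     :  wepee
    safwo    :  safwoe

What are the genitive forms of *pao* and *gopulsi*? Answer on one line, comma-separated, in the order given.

paoe, gopulsiigi

The alternation tracks the last vowel of the stem — -igi when the last vowel of the stem is a high vowel (*ehnufi*, *hu*); -e when the last vowel of the stem is a non-high vowel (*fonujla*, *wepe*, *safwo*).
Since the last vowel of *pao* is /o/ (a non-high vowel), it takes -e, giving *paoe*.
The last vowel of *gopulsi* is /i/, which is a high vowel, so the suffix is -igi, giving *gopulsiigi*.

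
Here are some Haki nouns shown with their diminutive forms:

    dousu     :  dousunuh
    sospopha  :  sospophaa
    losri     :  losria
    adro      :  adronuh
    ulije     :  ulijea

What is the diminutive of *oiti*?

Looking at the last vowel of each stem: -nuh when the last vowel of the stem is a rounded vowel (*dousu*, *adro*); -a when the last vowel of the stem is an unrounded vowel (*sospopha*, *losri*, *ulije*).
*oiti*: last vowel = /i/, an unrounded vowel → -a → *oitia*.

oitia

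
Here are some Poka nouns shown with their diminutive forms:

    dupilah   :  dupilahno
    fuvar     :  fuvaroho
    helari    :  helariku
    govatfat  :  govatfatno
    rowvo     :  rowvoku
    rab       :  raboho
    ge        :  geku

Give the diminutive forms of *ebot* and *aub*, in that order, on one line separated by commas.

The pattern is voicing of the final sound: -no when the stem ends in a voiceless consonant (*dupilah*, *govatfat*); -oho when the stem ends in a voiced consonant (*fuvar*, *rab*); -ku when the stem ends in a vowel (*helari*, *rowvo*, *ge*).
*ebot* — final sound /t/ (a voiceless consonant) → -no → *ebotno*.
*aub* — final sound /b/ (a voiced consonant) → -oho → *auboho*.

ebotno, auboho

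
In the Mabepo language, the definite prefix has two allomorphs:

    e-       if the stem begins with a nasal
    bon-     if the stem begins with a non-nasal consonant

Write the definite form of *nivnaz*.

enivnaz

Since the first consonant of *nivnaz* is /n/ (a nasal), it takes e-, giving *enivnaz*.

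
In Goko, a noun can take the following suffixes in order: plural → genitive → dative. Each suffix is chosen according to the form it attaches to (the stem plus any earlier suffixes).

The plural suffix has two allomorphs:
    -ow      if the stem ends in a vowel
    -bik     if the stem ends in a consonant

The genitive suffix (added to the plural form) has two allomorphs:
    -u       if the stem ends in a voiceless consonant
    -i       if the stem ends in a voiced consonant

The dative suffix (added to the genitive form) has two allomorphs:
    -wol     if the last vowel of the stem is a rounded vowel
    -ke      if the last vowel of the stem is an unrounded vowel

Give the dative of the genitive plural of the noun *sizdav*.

sizdavbikuwol

The final sound of *sizdav* is /v/, which is a consonant, so the plural suffix is -bik, giving *sizdavbik*.
Since the final consonant of the plural form *sizdavbik* is /k/ (voiceless), it takes -u, giving *sizdavbiku*.
The genitive form *sizdavbiku*: last vowel = /u/, a rounded vowel → -wol → *sizdavbikuwol*.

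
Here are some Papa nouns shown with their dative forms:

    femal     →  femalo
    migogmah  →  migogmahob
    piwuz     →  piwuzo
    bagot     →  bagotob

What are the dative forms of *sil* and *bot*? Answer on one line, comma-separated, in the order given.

Looking at the final consonant of each stem: -ob when the stem ends in a voiceless consonant (*migogmah*, *bagot*); -o when the stem ends in a voiced consonant (*femal*, *piwuz*).
Since the final consonant of *sil* is /l/ (voiced), it takes -o, giving *silo*.
Since the final consonant of *bot* is /t/ (voiceless), it takes -ob, giving *botob*.

silo, botob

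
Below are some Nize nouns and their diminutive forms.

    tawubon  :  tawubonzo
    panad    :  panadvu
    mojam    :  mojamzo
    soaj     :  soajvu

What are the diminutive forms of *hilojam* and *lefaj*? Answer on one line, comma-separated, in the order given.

hilojamzo, lefajvu

The suffix is conditioned by the final consonant: -zo when the stem ends in a nasal (*tawubon*, *mojam*); -vu when the stem ends in a non-nasal consonant (*panad*, *soaj*).
*hilojam*: final consonant = /m/, a nasal → -zo → *hilojamzo*.
Since the final consonant of *lefaj* is /j/ (non-nasal), it takes -vu, giving *lefajvu*.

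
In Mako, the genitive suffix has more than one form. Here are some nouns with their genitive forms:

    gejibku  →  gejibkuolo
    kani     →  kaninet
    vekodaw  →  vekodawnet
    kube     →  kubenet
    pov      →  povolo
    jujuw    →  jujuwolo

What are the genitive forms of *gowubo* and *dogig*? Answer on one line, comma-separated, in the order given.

gowuboolo, dogignet

The pattern is rounding harmony: -olo when the last vowel of the stem is a rounded vowel (*gejibku*, *pov*, *jujuw*); -net when the last vowel of the stem is an unrounded vowel (*kani*, *vekodaw*, *kube*).
The last vowel of *gowubo* is /o/, which is a rounded vowel, so the suffix is -olo, giving *gowuboolo*.
The last vowel of *dogig* is /i/, which is an unrounded vowel, so the suffix is -net, giving *dogignet*.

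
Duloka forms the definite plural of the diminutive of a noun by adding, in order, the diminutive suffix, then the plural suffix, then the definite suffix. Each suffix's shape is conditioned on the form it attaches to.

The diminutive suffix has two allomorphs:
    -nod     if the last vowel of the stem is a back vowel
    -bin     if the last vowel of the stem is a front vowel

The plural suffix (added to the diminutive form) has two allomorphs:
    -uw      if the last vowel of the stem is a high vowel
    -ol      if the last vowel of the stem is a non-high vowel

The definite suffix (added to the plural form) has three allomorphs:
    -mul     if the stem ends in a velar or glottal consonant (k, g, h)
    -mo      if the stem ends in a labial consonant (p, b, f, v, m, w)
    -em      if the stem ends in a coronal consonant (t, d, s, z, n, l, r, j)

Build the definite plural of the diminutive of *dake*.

dakebinuwmo

*dake*: last vowel = /e/, a front vowel → -bin → *dakebin*.
The diminutive form *dakebin*: last vowel = /i/, a high vowel → -uw → *dakebinuw*.
Since the final consonant of the plural form *dakebinuw* is /w/ (labial), it takes -mo, giving *dakebinuwmo*.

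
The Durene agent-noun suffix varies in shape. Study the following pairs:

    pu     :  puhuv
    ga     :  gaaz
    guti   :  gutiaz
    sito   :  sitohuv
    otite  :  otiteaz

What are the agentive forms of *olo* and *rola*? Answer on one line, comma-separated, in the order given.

olohuv, rolaaz

The alternation tracks the last vowel of the stem — -huv when the last vowel of the stem is a rounded vowel (*pu*, *sito*); -az when the last vowel of the stem is an unrounded vowel (*ga*, *guti*, *otite*).
Since the last vowel of *olo* is /o/ (a rounded vowel), it takes -huv, giving *olohuv*.
The last vowel of *rola* is /a/, which is an unrounded vowel, so the suffix is -az, giving *rolaaz*.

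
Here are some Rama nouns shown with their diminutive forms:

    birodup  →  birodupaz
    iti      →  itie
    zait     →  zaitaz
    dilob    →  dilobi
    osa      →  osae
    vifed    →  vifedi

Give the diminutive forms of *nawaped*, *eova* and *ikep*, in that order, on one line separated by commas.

Looking at the final sound of each stem: -az when the stem ends in a voiceless consonant (*birodup*, *zait*); -i when the stem ends in a voiced consonant (*dilob*, *vifed*); -e when the stem ends in a vowel (*iti*, *osa*).
Since the final sound of *nawaped* is /d/ (a voiced consonant), it takes -i, giving *nawapedi*.
Since the final sound of *eova* is /a/ (a vowel), it takes -e, giving *eovae*.
*ikep*: final sound = /p/, a voiceless consonant → -az → *ikepaz*.

nawapedi, eovae, ikepaz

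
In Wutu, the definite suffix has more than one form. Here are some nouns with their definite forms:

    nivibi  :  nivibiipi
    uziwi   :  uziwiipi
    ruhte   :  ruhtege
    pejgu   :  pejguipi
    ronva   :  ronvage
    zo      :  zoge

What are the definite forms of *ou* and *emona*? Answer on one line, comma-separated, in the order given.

ouipi, emonage

The alternation tracks the last vowel of the stem — -ipi when the last vowel of the stem is a high vowel (*nivibi*, *uziwi*, *pejgu*); -ge when the last vowel of the stem is a non-high vowel (*ruhte*, *ronva*, *zo*).
Since the last vowel of *ou* is /u/ (a high vowel), it takes -ipi, giving *ouipi*.
Since the last vowel of *emona* is /a/ (a non-high vowel), it takes -ge, giving *emonage*.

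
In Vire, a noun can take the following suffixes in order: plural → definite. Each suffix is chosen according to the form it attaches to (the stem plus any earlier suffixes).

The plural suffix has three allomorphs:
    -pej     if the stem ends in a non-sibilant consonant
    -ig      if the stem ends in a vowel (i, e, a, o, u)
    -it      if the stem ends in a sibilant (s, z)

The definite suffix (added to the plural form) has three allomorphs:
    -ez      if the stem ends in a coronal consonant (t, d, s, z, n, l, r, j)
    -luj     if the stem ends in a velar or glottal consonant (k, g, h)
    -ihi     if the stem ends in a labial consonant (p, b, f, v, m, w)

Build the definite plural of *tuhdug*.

tuhdugpejez

*tuhdug*: final sound = /g/, a non-sibilant consonant → -pej → *tuhdugpej*.
Since the final consonant of the plural form *tuhdugpej* is /j/ (coronal), it takes -ez, giving *tuhdugpejez*.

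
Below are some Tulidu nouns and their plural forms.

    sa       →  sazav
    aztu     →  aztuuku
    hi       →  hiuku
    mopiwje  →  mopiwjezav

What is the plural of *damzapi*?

The suffix is conditioned by the last vowel: -uku when the last vowel of the stem is a high vowel (*aztu*, *hi*); -zav when the last vowel of the stem is a non-high vowel (*sa*, *mopiwje*).
Since the last vowel of *damzapi* is /i/ (a high vowel), it takes -uku, giving *damzapiuku*.

damzapiuku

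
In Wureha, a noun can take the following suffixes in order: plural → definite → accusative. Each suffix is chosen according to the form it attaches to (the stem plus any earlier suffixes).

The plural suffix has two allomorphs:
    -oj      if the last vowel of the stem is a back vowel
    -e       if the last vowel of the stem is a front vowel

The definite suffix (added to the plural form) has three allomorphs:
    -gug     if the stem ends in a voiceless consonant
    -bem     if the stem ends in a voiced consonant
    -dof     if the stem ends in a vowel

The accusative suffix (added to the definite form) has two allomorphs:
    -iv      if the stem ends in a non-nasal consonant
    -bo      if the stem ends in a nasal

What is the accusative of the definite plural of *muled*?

mulededofiv

Since the last vowel of *muled* is /e/ (a front vowel), it takes -e, giving *mulede*.
The final sound of the plural form *mulede* is /e/, which is a vowel, so the definite suffix is -dof, giving *mulededof*.
The definite form *mulededof*: final consonant = /f/, non-nasal → -iv → *mulededofiv*.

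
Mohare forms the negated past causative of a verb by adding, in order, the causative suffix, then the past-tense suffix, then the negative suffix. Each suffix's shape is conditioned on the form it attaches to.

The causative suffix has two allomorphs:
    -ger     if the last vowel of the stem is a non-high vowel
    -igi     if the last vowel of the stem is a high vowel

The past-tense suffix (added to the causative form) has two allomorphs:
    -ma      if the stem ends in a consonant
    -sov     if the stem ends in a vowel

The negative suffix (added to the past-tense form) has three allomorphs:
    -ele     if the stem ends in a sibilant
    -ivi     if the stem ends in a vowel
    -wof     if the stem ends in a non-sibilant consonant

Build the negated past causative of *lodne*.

*lodne* — last vowel /e/ (a non-high vowel) → -ger → *lodneger*.
Since the final sound of the causative form *lodneger* is /r/ (a consonant), it takes -ma, giving *lodnegerma*.
The past-tense form *lodnegerma*: final sound = /a/, a vowel → -ivi → *lodnegermaivi*.

lodnegermaivi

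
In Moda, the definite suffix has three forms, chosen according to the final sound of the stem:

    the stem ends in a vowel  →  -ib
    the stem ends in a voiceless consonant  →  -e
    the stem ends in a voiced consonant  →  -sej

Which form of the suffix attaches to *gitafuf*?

-e

*gitafuf* — final sound /f/ (a voiceless consonant) → -e.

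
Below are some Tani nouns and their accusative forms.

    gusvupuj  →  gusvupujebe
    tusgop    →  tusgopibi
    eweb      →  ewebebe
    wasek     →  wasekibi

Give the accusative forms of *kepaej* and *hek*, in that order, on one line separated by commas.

The suffix is conditioned by the final consonant: -ibi when the stem ends in a voiceless consonant (*tusgop*, *wasek*); -ebe when the stem ends in a voiced consonant (*gusvupuj*, *eweb*).
*kepaej*: final consonant = /j/, voiced → -ebe → *kepaejebe*.
*hek*: final consonant = /k/, voiceless → -ibi → *hekibi*.

kepaejebe, hekibi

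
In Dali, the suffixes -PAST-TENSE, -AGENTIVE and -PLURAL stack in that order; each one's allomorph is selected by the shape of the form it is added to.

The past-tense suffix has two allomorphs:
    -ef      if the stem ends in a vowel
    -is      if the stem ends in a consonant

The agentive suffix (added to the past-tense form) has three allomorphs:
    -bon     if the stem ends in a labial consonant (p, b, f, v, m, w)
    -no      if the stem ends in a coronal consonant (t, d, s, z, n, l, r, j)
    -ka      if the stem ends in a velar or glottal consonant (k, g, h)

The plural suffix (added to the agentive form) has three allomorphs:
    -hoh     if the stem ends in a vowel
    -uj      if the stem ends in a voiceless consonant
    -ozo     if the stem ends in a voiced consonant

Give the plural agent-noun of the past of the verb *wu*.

wuefbonozo

Since the final sound of *wu* is /u/ (a vowel), it takes -ef, giving *wuef*.
Since the final consonant of the past-tense form *wuef* is /f/ (labial), it takes -bon, giving *wuefbon*.
The agentive form *wuefbon*: final sound = /n/, a voiced consonant → -ozo → *wuefbonozo*.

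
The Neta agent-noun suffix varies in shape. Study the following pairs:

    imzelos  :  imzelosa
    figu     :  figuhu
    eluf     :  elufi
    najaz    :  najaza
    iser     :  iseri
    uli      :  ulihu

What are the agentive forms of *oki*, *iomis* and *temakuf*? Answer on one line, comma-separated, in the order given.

okihu, iomisa, temakufi

The pattern is sibilance of the final sound: -a when the stem ends in a sibilant (*imzelos*, *najaz*); -i when the stem ends in a non-sibilant consonant (*eluf*, *iser*); -hu when the stem ends in a vowel (*figu*, *uli*).
*oki*: final sound = /i/, a vowel → -hu → *okihu*.
*iomis*: final sound = /s/, a sibilant → -a → *iomisa*.
*temakuf*: final sound = /f/, a non-sibilant consonant → -i → *temakufi*.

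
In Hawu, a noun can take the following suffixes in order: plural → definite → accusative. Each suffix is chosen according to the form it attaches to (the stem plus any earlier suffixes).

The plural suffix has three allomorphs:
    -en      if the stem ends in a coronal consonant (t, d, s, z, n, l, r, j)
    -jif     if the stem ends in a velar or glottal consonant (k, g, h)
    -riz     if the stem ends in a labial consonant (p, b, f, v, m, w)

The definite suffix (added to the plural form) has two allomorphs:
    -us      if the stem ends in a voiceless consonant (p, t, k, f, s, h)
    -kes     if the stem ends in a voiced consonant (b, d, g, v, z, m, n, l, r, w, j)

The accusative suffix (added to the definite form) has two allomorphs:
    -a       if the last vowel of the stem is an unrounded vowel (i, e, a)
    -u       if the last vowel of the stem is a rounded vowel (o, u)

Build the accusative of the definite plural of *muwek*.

muwekjifusu

*muwek* — final consonant /k/ (velar/glottal) → -jif → *muwekjif*.
The plural form *muwekjif* — final consonant /f/ (voiceless) → -us → *muwekjifus*.
The definite form *muwekjifus*: last vowel = /u/, a rounded vowel → -u → *muwekjifusu*.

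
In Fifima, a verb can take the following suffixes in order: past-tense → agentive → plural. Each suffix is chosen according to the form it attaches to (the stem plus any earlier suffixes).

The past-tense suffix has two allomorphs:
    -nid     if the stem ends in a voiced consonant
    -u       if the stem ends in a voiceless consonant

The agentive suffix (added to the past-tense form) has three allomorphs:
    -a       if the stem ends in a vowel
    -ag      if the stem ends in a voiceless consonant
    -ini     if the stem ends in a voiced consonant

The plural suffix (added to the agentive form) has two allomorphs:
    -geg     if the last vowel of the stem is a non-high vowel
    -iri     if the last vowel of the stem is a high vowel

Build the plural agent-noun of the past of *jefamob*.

jefamobnidiniiri

Since the final consonant of *jefamob* is /b/ (voiced), it takes -nid, giving *jefamobnid*.
The past-tense form *jefamobnid* — final sound /d/ (a voiced consonant) → -ini → *jefamobnidini*.
The agentive form *jefamobnidini*: last vowel = /i/, a high vowel → -iri → *jefamobnidiniiri*.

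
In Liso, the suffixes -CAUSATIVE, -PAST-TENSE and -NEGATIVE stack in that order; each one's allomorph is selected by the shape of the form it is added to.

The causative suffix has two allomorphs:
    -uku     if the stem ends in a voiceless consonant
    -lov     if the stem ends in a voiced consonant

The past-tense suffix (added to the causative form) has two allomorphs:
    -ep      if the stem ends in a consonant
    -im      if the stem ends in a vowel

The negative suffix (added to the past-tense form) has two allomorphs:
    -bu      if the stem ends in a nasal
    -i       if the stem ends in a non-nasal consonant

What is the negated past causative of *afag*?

afaglovepi

*afag*: final consonant = /g/, voiced → -lov → *afaglov*.
The causative form *afaglov*: final sound = /v/, a consonant → -ep → *afaglovep*.
The past-tense form *afaglovep* — final consonant /p/ (non-nasal) → -i → *afaglovepi*.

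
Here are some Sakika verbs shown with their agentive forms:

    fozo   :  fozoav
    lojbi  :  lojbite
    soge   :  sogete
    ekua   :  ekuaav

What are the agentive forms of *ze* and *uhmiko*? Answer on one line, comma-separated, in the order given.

zete, uhmikoav

Looking at the last vowel of each stem: -te when the last vowel of the stem is a front vowel (*lojbi*, *soge*); -av when the last vowel of the stem is a back vowel (*fozo*, *ekua*).
*ze*: last vowel = /e/, a front vowel → -te → *zete*.
Since the last vowel of *uhmiko* is /o/ (a back vowel), it takes -av, giving *uhmikoav*.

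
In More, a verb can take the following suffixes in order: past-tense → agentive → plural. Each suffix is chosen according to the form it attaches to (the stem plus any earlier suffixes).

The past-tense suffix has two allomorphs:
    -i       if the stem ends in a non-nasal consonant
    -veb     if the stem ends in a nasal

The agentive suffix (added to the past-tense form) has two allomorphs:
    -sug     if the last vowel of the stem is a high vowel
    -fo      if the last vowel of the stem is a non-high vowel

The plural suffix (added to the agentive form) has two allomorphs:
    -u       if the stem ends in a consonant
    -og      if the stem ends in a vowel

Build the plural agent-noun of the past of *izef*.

The final consonant of *izef* is /f/, which is non-nasal, so the past-tense suffix is -i, giving *izefi*.
Since the last vowel of the past-tense form *izefi* is /i/ (a high vowel), it takes -sug, giving *izefisug*.
The agentive form *izefisug* — final sound /g/ (a consonant) → -u → *izefisugu*.

izefisugu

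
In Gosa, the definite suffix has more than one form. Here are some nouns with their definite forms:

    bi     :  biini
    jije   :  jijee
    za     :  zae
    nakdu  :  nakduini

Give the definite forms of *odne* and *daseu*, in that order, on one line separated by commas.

odnee, daseuini

The pattern is height harmony: -ini when the last vowel of the stem is a high vowel (*bi*, *nakdu*); -e when the last vowel of the stem is a non-high vowel (*jije*, *za*).
The last vowel of *odne* is /e/, which is a non-high vowel, so the suffix is -e, giving *odnee*.
*daseu* — last vowel /u/ (a high vowel) → -ini → *daseuini*.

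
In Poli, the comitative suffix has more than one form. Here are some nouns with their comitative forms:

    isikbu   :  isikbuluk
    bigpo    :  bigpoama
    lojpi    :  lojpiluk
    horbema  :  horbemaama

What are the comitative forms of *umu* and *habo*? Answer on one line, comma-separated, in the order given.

The alternation tracks the last vowel of the stem — -luk when the last vowel of the stem is a high vowel (*isikbu*, *lojpi*); -ama when the last vowel of the stem is a non-high vowel (*bigpo*, *horbema*).
*umu*: last vowel = /u/, a high vowel → -luk → *umuluk*.
*habo* — last vowel /o/ (a non-high vowel) → -ama → *haboama*.

umuluk, haboama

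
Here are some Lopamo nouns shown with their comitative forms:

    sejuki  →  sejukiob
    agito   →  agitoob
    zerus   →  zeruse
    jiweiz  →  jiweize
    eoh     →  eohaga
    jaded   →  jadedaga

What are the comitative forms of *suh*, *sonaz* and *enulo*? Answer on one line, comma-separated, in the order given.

suhaga, sonaze, enuloob

Looking at the final sound of each stem: -e when the stem ends in a sibilant (*zerus*, *jiweiz*); -aga when the stem ends in a non-sibilant consonant (*eoh*, *jaded*); -ob when the stem ends in a vowel (*sejuki*, *agito*).
Since the final sound of *suh* is /h/ (a non-sibilant consonant), it takes -aga, giving *suhaga*.
*sonaz* — final sound /z/ (a sibilant) → -e → *sonaze*.
Since the final sound of *enulo* is /o/ (a vowel), it takes -ob, giving *enuloob*.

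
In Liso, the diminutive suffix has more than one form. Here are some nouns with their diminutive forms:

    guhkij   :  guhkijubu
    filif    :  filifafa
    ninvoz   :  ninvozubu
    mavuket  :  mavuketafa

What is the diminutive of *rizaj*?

The suffix is conditioned by the final consonant: -afa when the stem ends in a voiceless consonant (*filif*, *mavuket*); -ubu when the stem ends in a voiced consonant (*guhkij*, *ninvoz*).
*rizaj*: final consonant = /j/, voiced → -ubu → *rizajubu*.

rizajubu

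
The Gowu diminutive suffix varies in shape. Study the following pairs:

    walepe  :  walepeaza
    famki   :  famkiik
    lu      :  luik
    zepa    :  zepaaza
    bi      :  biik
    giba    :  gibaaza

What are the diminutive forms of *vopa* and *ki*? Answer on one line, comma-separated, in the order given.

The pattern is height harmony: -ik when the last vowel of the stem is a high vowel (*famki*, *lu*, *bi*); -aza when the last vowel of the stem is a non-high vowel (*walepe*, *zepa*, *giba*).
*vopa*: last vowel = /a/, a non-high vowel → -aza → *vopaaza*.
*ki* — last vowel /i/ (a high vowel) → -ik → *kiik*.

vopaaza, kiik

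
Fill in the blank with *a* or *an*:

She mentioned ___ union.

a

The indefinite article is chosen by the initial *sound* of the following word, not its spelling.
*union* begins with the sound /juː/ (u pronounced /juː/) — a consonant sound.
So the article is *a*: She mentioned a union.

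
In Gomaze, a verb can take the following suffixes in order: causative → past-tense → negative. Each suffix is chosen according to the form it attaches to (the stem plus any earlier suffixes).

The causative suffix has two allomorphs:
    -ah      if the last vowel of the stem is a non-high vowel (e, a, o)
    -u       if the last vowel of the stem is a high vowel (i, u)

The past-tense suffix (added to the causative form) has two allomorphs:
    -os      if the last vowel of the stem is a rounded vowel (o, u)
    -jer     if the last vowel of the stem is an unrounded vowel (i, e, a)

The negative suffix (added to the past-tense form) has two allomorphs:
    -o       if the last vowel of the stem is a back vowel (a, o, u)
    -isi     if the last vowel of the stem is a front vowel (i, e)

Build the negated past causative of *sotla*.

sotlaahjerisi

The last vowel of *sotla* is /a/, which is a non-high vowel, so the causative suffix is -ah, giving *sotlaah*.
The causative form *sotlaah*: last vowel = /a/, an unrounded vowel → -jer → *sotlaahjer*.
The last vowel of the past-tense form *sotlaahjer* is /e/, which is a front vowel, so the negative suffix is -isi, giving *sotlaahjerisi*.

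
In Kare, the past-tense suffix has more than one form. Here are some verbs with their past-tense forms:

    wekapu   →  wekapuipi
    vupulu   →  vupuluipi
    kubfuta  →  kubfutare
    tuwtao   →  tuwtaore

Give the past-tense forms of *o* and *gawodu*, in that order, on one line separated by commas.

ore, gawoduipi

Looking at the last vowel of each stem: -ipi when the last vowel of the stem is a high vowel (*wekapu*, *vupulu*); -re when the last vowel of the stem is a non-high vowel (*kubfuta*, *tuwtao*).
*o* — last vowel /o/ (a non-high vowel) → -re → *ore*.
*gawodu* — last vowel /u/ (a high vowel) → -ipi → *gawoduipi*.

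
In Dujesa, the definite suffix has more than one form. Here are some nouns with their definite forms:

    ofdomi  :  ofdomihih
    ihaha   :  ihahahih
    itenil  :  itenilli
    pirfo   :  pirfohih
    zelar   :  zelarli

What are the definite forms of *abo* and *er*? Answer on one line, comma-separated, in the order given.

abohih, erli

The pattern is consonant vs. vowel: -li when the stem ends in a consonant (*itenil*, *zelar*); -hih when the stem ends in a vowel (*ofdomi*, *ihaha*, *pirfo*).
*abo* — final sound /o/ (a vowel) → -hih → *abohih*.
Since the final sound of *er* is /r/ (a consonant), it takes -li, giving *erli*.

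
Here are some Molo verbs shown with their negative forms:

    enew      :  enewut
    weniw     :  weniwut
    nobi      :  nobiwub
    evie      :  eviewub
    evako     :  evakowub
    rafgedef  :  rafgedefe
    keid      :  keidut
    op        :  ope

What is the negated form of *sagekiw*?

sagekiwut

The pattern is voicing of the final sound: -e when the stem ends in a voiceless consonant (*rafgedef*, *op*); -ut when the stem ends in a voiced consonant (*enew*, *weniw*, *keid*); -wub when the stem ends in a vowel (*nobi*, *evie*, *evako*).
The final sound of *sagekiw* is /w/, which is a voiced consonant, so the suffix is -ut, giving *sagekiwut*.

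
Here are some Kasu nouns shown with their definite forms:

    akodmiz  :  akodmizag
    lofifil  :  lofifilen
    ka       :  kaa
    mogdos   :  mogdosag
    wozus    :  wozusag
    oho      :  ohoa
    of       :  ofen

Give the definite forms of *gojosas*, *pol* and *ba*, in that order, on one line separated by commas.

gojosasag, polen, baa

The suffix is conditioned by the final sound: -ag when the stem ends in a sibilant (*akodmiz*, *mogdos*, *wozus*); -en when the stem ends in a non-sibilant consonant (*lofifil*, *of*); -a when the stem ends in a vowel (*ka*, *oho*).
*gojosas* — final sound /s/ (a sibilant) → -ag → *gojosasag*.
The final sound of *pol* is /l/, which is a non-sibilant consonant, so the suffix is -en, giving *polen*.
*ba* — final sound /a/ (a vowel) → -a → *baa*.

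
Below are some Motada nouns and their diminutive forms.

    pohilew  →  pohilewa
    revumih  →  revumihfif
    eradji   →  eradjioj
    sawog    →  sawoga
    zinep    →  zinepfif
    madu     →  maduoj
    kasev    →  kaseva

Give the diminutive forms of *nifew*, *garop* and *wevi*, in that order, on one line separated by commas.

The suffix is conditioned by the final sound: -fif when the stem ends in a voiceless consonant (*revumih*, *zinep*); -a when the stem ends in a voiced consonant (*pohilew*, *sawog*, *kasev*); -oj when the stem ends in a vowel (*eradji*, *madu*).
*nifew* — final sound /w/ (a voiced consonant) → -a → *nifewa*.
Since the final sound of *garop* is /p/ (a voiceless consonant), it takes -fif, giving *garopfif*.
*wevi*: final sound = /i/, a vowel → -oj → *wevioj*.

nifewa, garopfif, wevioj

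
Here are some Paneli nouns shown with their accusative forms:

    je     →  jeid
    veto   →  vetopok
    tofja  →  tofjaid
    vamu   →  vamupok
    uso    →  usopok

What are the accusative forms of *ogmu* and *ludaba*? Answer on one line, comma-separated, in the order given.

The pattern is rounding harmony: -pok when the last vowel of the stem is a rounded vowel (*veto*, *vamu*, *uso*); -id when the last vowel of the stem is an unrounded vowel (*je*, *tofja*).
*ogmu* — last vowel /u/ (a rounded vowel) → -pok → *ogmupok*.
Since the last vowel of *ludaba* is /a/ (an unrounded vowel), it takes -id, giving *ludabaid*.

ogmupok, ludabaid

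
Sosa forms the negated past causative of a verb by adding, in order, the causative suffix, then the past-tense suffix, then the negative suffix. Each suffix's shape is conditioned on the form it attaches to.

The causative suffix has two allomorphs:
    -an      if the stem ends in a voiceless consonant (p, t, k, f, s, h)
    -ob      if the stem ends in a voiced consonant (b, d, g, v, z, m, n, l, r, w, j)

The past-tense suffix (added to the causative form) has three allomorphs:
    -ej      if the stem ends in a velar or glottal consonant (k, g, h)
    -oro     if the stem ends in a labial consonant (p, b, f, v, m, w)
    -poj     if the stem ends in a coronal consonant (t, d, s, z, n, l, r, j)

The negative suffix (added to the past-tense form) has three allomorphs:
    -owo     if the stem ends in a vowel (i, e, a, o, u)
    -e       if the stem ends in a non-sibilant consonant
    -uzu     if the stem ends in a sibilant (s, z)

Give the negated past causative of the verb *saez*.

The final consonant of *saez* is /z/, which is voiced, so the causative suffix is -ob, giving *saezob*.
The causative form *saezob* — final consonant /b/ (labial) → -oro → *saezoboro*.
The past-tense form *saezoboro* — final sound /o/ (a vowel) → -owo → *saezoboroowo*.

saezoboroowo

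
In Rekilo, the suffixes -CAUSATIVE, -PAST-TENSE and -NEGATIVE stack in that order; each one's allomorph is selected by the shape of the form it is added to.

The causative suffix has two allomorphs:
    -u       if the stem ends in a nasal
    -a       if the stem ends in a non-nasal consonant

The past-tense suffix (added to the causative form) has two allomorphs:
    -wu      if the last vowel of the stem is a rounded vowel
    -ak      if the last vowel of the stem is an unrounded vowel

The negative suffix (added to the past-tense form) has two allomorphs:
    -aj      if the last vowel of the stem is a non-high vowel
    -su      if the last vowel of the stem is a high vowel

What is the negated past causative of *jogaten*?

*jogaten* — final consonant /n/ (a nasal) → -u → *jogatenu*.
The last vowel of the causative form *jogatenu* is /u/, which is a rounded vowel, so the past-tense suffix is -wu, giving *jogatenuwu*.
Since the last vowel of the past-tense form *jogatenuwu* is /u/ (a high vowel), it takes -su, giving *jogatenuwusu*.

jogatenuwusu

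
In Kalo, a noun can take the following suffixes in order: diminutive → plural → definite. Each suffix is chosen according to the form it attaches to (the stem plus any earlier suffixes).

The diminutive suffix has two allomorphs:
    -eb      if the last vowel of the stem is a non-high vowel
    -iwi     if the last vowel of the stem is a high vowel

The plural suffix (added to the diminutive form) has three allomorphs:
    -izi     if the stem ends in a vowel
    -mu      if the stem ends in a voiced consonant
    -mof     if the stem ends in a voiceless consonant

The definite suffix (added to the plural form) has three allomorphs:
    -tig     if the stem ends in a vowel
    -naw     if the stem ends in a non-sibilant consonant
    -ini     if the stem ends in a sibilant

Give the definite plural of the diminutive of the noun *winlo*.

*winlo* — last vowel /o/ (a non-high vowel) → -eb → *winloeb*.
The diminutive form *winloeb* — final sound /b/ (a voiced consonant) → -mu → *winloebmu*.
The final sound of the plural form *winloebmu* is /u/, which is a vowel, so the definite suffix is -tig, giving *winloebmutig*.

winloebmutig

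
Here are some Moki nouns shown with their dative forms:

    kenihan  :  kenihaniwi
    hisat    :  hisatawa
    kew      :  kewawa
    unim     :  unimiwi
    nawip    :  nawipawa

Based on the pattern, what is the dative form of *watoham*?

Looking at the final consonant of each stem: -iwi when the stem ends in a nasal (*kenihan*, *unim*); -awa when the stem ends in a non-nasal consonant (*hisat*, *kew*, *nawip*).
*watoham* — final consonant /m/ (a nasal) → -iwi → *watohamiwi*.

watohamiwi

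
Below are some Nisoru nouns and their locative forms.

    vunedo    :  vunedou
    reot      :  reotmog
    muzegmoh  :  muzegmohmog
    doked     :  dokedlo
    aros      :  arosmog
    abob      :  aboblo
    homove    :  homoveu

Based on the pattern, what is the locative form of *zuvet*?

zuvetmog

The pattern is voicing of the final sound: -mog when the stem ends in a voiceless consonant (*reot*, *muzegmoh*, *aros*); -lo when the stem ends in a voiced consonant (*doked*, *abob*); -u when the stem ends in a vowel (*vunedo*, *homove*).
*zuvet* — final sound /t/ (a voiceless consonant) → -mog → *zuvetmog*.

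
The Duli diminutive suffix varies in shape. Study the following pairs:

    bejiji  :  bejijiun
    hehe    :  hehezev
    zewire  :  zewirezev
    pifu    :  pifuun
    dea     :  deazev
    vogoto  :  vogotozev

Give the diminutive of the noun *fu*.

fuun

The alternation tracks the last vowel of the stem — -un when the last vowel of the stem is a high vowel (*bejiji*, *pifu*); -zev when the last vowel of the stem is a non-high vowel (*hehe*, *zewire*, *dea*, *vogoto*).
*fu*: last vowel = /u/, a high vowel → -un → *fuun*.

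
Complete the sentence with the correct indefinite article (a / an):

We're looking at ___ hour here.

an

The indefinite article is chosen by the initial *sound* of the following word, not its spelling.
*hour* begins with the sound /aʊ/ (silent h) — a vowel sound.
So the article is *an*: We're looking at an hour here.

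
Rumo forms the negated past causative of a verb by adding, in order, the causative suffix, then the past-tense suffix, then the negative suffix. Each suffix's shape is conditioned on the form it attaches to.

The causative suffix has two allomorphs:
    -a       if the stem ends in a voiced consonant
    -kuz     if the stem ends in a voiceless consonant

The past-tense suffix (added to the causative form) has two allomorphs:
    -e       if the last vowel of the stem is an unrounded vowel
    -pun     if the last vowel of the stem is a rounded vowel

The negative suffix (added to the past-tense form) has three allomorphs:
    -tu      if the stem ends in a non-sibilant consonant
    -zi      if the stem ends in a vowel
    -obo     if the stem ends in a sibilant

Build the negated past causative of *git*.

gitkuzpuntu

*git* — final consonant /t/ (voiceless) → -kuz → *gitkuz*.
The causative form *gitkuz*: last vowel = /u/, a rounded vowel → -pun → *gitkuzpun*.
The past-tense form *gitkuzpun* — final sound /n/ (a non-sibilant consonant) → -tu → *gitkuzpuntu*.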